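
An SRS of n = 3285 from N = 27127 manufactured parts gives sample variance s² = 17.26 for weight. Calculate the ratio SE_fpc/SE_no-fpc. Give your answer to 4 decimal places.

0.9375

f = n/N = 3285/27127 = 0.12109706.
SE_no-fpc = √(s²/n) = 0.072485762; SE_fpc = √((1−f)s²/n) = 0.067955274.
Ratio = √(1−f) = 0.93749823.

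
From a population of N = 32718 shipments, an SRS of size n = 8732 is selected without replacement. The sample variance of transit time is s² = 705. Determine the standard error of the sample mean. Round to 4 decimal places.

Under SRS without replacement, Var(ȳ) = (1 − f)·s²/n with f = n/N = 8732/32718 = 0.26688673.
Var(ȳ) = (1 − 0.26688673)·705/8732 = 0.73311327·0.080737517 = 0.059189745.
SE(ȳ) = √(0.059189745) = 0.2433.

0.2433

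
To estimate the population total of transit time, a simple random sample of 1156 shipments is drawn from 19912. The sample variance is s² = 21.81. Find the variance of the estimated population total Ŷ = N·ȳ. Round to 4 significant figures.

7.046 × 10^6

Var(Ŷ) = N²·Var(ȳ) = N²·(1 − n/N)·s²/n.
f = 1156/19912 = 0.05805544; Var(ȳ) = 0.94194456·21.81/1156 = 0.017771463.
Var(Ŷ) = 19912² · 0.017771463 = 7.0461673 × 10^6.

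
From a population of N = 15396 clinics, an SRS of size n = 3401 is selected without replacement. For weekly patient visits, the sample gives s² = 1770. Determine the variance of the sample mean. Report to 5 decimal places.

Under SRS without replacement, Var(ȳ) = (1 − f)·s²/n with f = n/N = 3401/15396 = 0.22090153.
Var(ȳ) = (1 − 0.22090153)·1770/3401 = 0.77909847·0.52043517 = 0.40547024.

0.40547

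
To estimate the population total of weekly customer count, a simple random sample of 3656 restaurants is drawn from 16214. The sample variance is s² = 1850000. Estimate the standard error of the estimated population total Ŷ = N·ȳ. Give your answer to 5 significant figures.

320990

Var(Ŷ) = N²·Var(ȳ) = N²·(1 − n/N)·s²/n.
f = 3656/16214 = 0.22548415; Var(ȳ) = 0.77451585·1850000/3656 = 391.91858.
Var(Ŷ) = 16214² · 391.91858 = 1.0303296 × 10^11.
SE(Ŷ) = √(1.0303296 × 10^11) = 320990.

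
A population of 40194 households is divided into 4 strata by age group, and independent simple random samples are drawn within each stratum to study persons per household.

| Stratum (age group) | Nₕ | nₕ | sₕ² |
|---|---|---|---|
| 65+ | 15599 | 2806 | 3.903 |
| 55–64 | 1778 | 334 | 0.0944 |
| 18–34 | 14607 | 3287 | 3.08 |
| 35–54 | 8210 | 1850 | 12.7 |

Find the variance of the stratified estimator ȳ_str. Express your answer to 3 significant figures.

Var(ȳ_str) = Σₕ Wₕ²(1 − fₕ)sₕ²/nₕ with Wₕ = Nₕ/N, N = 40194.
65+: Wₕ = 0.38809275; term = 0.38809275²·(1 − 0.17988333)·3.903/2806 = 1.7181362 × 10^-4.
55–64: Wₕ = 0.04423546; term = 0.04423546²·(1 − 0.18785152)·0.0944/334 = 4.4916098 × 10^-7.
18–34: Wₕ = 0.36341245; term = 0.36341245²·(1 − 0.22502910)·3.08/3287 = 9.5903843 × 10^-5.
35–54: Wₕ = 0.20425934; term = 0.20425934²·(1 − 0.22533496)·12.7/1850 = 2.2187573 × 10^-4.
Sum = 4.9004235 × 10^-4.

4.90 × 10^-4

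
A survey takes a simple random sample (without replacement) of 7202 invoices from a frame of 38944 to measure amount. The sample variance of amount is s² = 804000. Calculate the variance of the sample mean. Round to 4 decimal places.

90.9906

Under SRS without replacement, Var(ȳ) = (1 − f)·s²/n with f = n/N = 7202/38944 = 0.18493221.
Var(ȳ) = (1 − 0.18493221)·804000/7202 = 0.81506779·111.63566 = 90.990628.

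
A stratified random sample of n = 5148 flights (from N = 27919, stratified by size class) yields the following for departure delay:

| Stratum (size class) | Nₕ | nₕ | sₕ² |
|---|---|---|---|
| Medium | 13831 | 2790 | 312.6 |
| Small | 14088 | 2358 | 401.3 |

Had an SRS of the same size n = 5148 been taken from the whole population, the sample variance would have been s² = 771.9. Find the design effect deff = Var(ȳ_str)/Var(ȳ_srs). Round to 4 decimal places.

0.4745

Var(ȳ_str) = Σ Wₕ²(1−fₕ)sₕ²/nₕ with Wₕ = Nₕ/27919:
  Medium: (13831/27919)²·(1−2790/13831)·312.6/2790 = 0.021950633
  Small: (14088/27919)²·(1−2358/14088)·401.3/2358 = 0.036080537
  → Var(ȳ_str) = 0.05803117.
Var(ȳ_srs) = (1 − 5148/27919)·771.9/5148 = 0.12229389.
deff = 0.05803117 / 0.12229389 = 0.4745.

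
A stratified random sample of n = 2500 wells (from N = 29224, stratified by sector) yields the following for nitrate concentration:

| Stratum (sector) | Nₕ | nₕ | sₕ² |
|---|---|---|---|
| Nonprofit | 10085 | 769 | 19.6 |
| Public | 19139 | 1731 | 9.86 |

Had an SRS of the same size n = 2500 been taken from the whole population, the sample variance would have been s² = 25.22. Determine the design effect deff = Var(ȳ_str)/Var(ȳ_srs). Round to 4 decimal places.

0.5448

Var(ȳ_str) = Σ Wₕ²(1−fₕ)sₕ²/nₕ with Wₕ = Nₕ/29224:
  Nonprofit: (10085/29224)²·(1−769/10085)·19.6/769 = 0.0028038566
  Public: (19139/29224)²·(1−1731/19139)·9.86/1731 = 0.0022221258
  → Var(ȳ_str) = 0.0050259824.
Var(ȳ_srs) = (1 − 2500/29224)·25.22/2500 = 0.0092250107.
deff = 0.0050259824 / 0.0092250107 = 0.5448.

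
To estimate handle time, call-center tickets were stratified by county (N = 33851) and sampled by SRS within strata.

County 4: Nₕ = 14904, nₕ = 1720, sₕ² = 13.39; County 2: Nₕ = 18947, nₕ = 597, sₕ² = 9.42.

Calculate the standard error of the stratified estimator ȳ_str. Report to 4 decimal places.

Var(ȳ_str) = Σₕ Wₕ²(1 − fₕ)sₕ²/nₕ with Wₕ = Nₕ/N, N = 33851.
County 4: Wₕ = 0.44028241; term = 0.44028241²·(1 − 0.11540526)·13.39/1720 = 0.0013349321.
County 2: Wₕ = 0.55971759; term = 0.55971759²·(1 − 0.03150895)·9.42/597 = 0.0047875144.
Sum = 0.0061224465.
SE = √(0.0061224465) = 0.0782.

0.0782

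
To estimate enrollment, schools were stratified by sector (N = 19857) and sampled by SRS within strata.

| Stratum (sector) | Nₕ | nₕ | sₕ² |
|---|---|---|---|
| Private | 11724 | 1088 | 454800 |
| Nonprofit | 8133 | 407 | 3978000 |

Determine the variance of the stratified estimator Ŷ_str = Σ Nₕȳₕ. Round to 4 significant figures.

Var(Ŷ_str) = Σₕ Nₕ²(1 − fₕ)sₕ²/nₕ.
Private: 11724²·(1 − 1088/11724)·454800/1088 = 5.2124956 × 10^10.
Nonprofit: 8133²·(1 − 407/8133)·3978000/407 = 6.1415196 × 10^11.
Sum = 6.6627692 × 10^11.

6.663 × 10^11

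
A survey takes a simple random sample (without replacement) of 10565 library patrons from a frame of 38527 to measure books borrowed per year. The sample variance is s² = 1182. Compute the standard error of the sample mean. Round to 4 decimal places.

0.2850

Under SRS without replacement, Var(ȳ) = (1 − f)·s²/n with f = n/N = 10565/38527 = 0.27422327.
Var(ȳ) = (1 − 0.27422327)·1182/10565 = 0.72577673·0.11187885 = 0.081199062.
SE(ȳ) = √(0.081199062) = 0.2850.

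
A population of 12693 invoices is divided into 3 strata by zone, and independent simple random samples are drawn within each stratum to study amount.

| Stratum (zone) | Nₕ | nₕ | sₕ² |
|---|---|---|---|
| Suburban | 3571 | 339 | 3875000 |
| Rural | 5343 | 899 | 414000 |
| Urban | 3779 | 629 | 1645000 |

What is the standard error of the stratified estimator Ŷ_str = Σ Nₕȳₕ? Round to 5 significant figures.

Var(Ŷ_str) = Σₕ Nₕ²(1 − fₕ)sₕ²/nₕ.
Suburban: 3571²·(1 − 339/3571)·3875000/339 = 1.3192686 × 10^11.
Rural: 5343²·(1 − 899/5343)·414000/899 = 1.0934524 × 10^10.
Urban: 3779²·(1 − 629/3779)·1645000/629 = 3.113169 × 10^10.
Sum = 1.7399307 × 10^11.
SE = √(1.7399307 × 10^11) = 417120.

417120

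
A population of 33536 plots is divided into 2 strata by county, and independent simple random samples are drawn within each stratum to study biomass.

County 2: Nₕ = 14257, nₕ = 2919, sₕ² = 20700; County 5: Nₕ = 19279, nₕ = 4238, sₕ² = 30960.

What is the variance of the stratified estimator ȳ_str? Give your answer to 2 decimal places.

2.90

Var(ȳ_str) = Σₕ Wₕ²(1 − fₕ)sₕ²/nₕ with Wₕ = Nₕ/N, N = 33536.
County 2: Wₕ = 0.42512524; term = 0.42512524²·(1 − 0.20474153)·20700/2919 = 1.0192444.
County 5: Wₕ = 0.57487476; term = 0.57487476²·(1 − 0.21982468)·30960/4238 = 1.8835567.
Sum = 2.9028011.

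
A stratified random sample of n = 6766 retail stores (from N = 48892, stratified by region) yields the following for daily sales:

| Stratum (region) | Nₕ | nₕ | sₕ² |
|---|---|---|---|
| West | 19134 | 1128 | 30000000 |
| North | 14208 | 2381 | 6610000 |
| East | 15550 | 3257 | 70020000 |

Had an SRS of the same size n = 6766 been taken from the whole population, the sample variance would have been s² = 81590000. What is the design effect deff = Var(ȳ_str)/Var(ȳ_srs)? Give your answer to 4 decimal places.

0.5532

Var(ȳ_str) = Σ Wₕ²(1−fₕ)sₕ²/nₕ with Wₕ = Nₕ/48892:
  West: (19134/48892)²·(1−1128/19134)·30000000/1128 = 3833.1831
  North: (14208/48892)²·(1−2381/14208)·6610000/2381 = 195.15245
  East: (15550/48892)²·(1−3257/15550)·70020000/3257 = 1719.1628
  → Var(ȳ_str) = 5747.4984.
Var(ȳ_srs) = (1 − 6766/48892)·81590000/6766 = 10390.043.
deff = 5747.4984 / 10390.043 = 0.5532.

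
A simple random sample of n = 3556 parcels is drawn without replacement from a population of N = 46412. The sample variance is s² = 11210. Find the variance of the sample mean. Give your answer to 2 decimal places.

2.91

Under SRS without replacement, Var(ȳ) = (1 − f)·s²/n with f = n/N = 3556/46412 = 0.07661812.
Var(ȳ) = (1 − 0.07661812)·11210/3556 = 0.92338188·3.1524184 = 2.9108861.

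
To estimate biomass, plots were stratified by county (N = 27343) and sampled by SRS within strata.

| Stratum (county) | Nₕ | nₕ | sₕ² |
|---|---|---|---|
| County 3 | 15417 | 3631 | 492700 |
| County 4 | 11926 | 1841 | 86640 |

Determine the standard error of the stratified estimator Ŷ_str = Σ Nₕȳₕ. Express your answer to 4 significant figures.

174100

Var(Ŷ_str) = Σₕ Nₕ²(1 − fₕ)sₕ²/nₕ.
County 3: 15417²·(1 − 3631/15417)·492700/3631 = 2.4656 × 10^10.
County 4: 11926²·(1 − 1841/11926)·86640/1841 = 5.6602467 × 10^9.
Sum = 3.0316247 × 10^10.
SE = √(3.0316247 × 10^10) = 174100.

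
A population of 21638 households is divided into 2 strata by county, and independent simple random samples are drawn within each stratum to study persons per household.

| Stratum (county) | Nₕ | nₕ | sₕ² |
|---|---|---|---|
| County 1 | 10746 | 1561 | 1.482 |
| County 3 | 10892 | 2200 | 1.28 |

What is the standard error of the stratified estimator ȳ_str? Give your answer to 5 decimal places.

0.01783

Var(ȳ_str) = Σₕ Wₕ²(1 − fₕ)sₕ²/nₕ with Wₕ = Nₕ/N, N = 21638.
County 1: Wₕ = 0.49662631; term = 0.49662631²·(1 − 0.14526335)·1.482/1561 = 2.0014146 × 10^-4.
County 3: Wₕ = 0.50337369; term = 0.50337369²·(1 − 0.20198311)·1.28/2200 = 1.1764688 × 10^-4.
Sum = 3.1778834 × 10^-4.
SE = √(3.1778834 × 10^-4) = 0.01783.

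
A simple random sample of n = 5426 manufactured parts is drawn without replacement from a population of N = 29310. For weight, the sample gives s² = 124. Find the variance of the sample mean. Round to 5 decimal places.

Under SRS without replacement, Var(ȳ) = (1 − f)·s²/n with f = n/N = 5426/29310 = 0.18512453.
Var(ȳ) = (1 − 0.18512453)·124/5426 = 0.81487547·0.02285293 = 0.018622292.

0.01862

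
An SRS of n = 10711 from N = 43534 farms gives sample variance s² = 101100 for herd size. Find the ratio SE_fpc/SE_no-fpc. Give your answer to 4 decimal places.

f = n/N = 10711/43534 = 0.24603758.
SE_no-fpc = √(s²/n) = 3.0722784; SE_fpc = √((1−f)s²/n) = 2.6676904.
Ratio = √(1−f) = 0.86831009.

0.8683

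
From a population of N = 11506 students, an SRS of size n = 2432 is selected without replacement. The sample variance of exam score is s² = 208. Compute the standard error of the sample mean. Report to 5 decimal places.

0.25971

Under SRS without replacement, Var(ȳ) = (1 − f)·s²/n with f = n/N = 2432/11506 = 0.21136798.
Var(ȳ) = (1 − 0.21136798)·208/2432 = 0.78863202·0.085526316 = 0.067448791.
SE(ȳ) = √(0.067448791) = 0.25971.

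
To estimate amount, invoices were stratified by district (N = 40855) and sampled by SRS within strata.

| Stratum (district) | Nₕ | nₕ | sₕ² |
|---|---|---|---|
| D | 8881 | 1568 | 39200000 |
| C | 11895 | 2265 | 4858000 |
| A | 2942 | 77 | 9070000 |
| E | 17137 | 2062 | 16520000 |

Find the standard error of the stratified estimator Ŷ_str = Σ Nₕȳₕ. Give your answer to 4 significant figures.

2.221 × 10^6

Var(Ŷ_str) = Σₕ Nₕ²(1 − fₕ)sₕ²/nₕ.
D: 8881²·(1 − 1568/8881)·39200000/1568 = 1.6236688 × 10^12.
C: 11895²·(1 − 2265/11895)·4858000/2265 = 2.4568579 × 10^11.
A: 2942²·(1 − 77/2942)·9070000/77 = 9.9285049 × 10^11.
E: 17137²·(1 − 2062/17137)·16520000/2062 = 2.0697291 × 10^12.
Sum = 4.9319342 × 10^12.
SE = √(4.9319342 × 10^12) = 2.221 × 10^6.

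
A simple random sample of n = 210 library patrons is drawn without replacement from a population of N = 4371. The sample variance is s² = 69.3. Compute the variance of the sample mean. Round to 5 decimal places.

0.31415

Under SRS without replacement, Var(ȳ) = (1 − f)·s²/n with f = n/N = 210/4371 = 0.04804393.
Var(ȳ) = (1 − 0.04804393)·69.3/210 = 0.95195607·0.33 = 0.3141455.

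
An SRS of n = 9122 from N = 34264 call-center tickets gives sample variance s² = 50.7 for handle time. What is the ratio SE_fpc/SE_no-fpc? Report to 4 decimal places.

0.8566

f = n/N = 9122/34264 = 0.26622694.
SE_no-fpc = √(s²/n) = 0.074551939; SE_fpc = √((1−f)s²/n) = 0.063861605.
Ratio = √(1−f) = 0.85660554.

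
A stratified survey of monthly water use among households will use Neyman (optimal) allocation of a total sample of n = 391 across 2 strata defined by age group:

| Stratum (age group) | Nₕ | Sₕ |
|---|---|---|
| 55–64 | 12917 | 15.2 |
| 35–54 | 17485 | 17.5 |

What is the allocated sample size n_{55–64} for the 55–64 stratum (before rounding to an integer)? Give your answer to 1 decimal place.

152.8

Neyman allocation: nₕ = n·NₕSₕ / Σⱼ NⱼSⱼ.
Σ NⱼSⱼ = 12917·15.2 + 17485·17.5 = 502325.9.
n_{55–64} = 391·12917·15.2 / 502325.9 = 152.8.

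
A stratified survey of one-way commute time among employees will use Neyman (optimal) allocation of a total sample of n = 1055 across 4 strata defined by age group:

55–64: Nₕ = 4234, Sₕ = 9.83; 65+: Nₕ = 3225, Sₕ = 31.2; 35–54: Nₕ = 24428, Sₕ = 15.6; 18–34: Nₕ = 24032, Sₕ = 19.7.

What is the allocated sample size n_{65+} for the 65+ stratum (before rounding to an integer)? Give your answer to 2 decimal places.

106.50

Neyman allocation: nₕ = n·NₕSₕ / Σⱼ NⱼSⱼ.
Σ NⱼSⱼ = 4234·9.83 + 3225·31.2 + 24428·15.6 + 24032·19.7 = 996747.42.
n_{65+} = 1055·3225·31.2 / 996747.42 = 106.50.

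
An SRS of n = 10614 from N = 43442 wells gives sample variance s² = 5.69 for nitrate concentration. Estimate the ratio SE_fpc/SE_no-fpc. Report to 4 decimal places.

f = n/N = 10614/43442 = 0.24432577.
SE_no-fpc = √(s²/n) = 0.023153497; SE_fpc = √((1−f)s²/n) = 0.020127225.
Ratio = √(1−f) = 0.86929525.

0.8693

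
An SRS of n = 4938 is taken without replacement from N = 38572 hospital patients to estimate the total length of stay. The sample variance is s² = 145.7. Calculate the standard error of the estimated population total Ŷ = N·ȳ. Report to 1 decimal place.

Var(Ŷ) = N²·Var(ȳ) = N²·(1 − n/N)·s²/n.
f = 4938/38572 = 0.12802033; Var(ȳ) = 0.87197967·145.7/4938 = 0.025728521.
Var(Ŷ) = 38572² · 0.025728521 = 3.8278873 × 10^7.
SE(Ŷ) = √(3.8278873 × 10^7) = 6187.0.

6187.0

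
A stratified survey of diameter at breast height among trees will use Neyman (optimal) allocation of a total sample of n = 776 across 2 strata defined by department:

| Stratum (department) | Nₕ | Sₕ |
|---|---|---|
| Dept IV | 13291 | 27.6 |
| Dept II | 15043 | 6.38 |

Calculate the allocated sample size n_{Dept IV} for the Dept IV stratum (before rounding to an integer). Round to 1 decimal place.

615.1

Neyman allocation: nₕ = n·NₕSₕ / Σⱼ NⱼSⱼ.
Σ NⱼSⱼ = 13291·27.6 + 15043·6.38 = 462805.94.
n_{Dept IV} = 776·13291·27.6 / 462805.94 = 615.1.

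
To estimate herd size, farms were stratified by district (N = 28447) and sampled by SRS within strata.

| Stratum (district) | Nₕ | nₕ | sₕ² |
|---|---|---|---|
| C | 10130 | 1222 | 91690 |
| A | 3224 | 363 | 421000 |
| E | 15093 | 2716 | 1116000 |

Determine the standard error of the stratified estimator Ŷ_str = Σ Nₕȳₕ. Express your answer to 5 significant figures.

306960

Var(Ŷ_str) = Σₕ Nₕ²(1 − fₕ)sₕ²/nₕ.
C: 10130²·(1 − 1222/10130)·91690/1222 = 6.7708068 × 10^9.
A: 3224²·(1 − 363/3224)·421000/363 = 1.0697649 × 10^10.
E: 15093²·(1 − 2716/15093)·1116000/2716 = 7.6758308 × 10^10.
Sum = 9.4226764 × 10^10.
SE = √(9.4226764 × 10^10) = 306960.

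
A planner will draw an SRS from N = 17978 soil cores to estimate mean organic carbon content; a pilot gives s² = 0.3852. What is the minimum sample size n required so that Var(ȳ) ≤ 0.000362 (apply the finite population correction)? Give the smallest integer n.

1005

Without fpc, n₀ = s²/D = 0.3852/0.000362 = 1064.0884.
With fpc, (1 − n/N)·s²/n ≤ D requires n ≥ n₀/(1 + n₀/N) = 1064.0884/(1 + 1064.0884/17978) = 1004.6262.
Rounding up, n = 1005.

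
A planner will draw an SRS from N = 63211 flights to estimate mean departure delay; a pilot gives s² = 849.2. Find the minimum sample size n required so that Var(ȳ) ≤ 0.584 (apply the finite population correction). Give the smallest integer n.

1422

Without fpc, n₀ = s²/D = 849.2/0.584 = 1454.1096.
With fpc, (1 − n/N)·s²/n ≤ D requires n ≥ n₀/(1 + n₀/N) = 1454.1096/(1 + 1454.1096/63211) = 1421.4114.
Rounding up, n = 1422.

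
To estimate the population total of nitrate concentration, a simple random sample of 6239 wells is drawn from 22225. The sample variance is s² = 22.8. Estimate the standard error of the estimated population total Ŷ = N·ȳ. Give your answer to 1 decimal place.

1139.5

Var(Ŷ) = N²·Var(ȳ) = N²·(1 − n/N)·s²/n.
f = 6239/22225 = 0.28071991; Var(ȳ) = 0.71928009·22.8/6239 = 0.00262856.
Var(Ŷ) = 22225² · 0.00262856 = 1.2983789 × 10^6.
SE(Ŷ) = √(1.2983789 × 10^6) = 1139.5.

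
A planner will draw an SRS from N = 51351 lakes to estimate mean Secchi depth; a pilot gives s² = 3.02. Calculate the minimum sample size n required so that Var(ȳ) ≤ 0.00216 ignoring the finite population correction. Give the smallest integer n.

Without fpc, n₀ = s²/D = 3.02/0.00216 = 1398.1481.
Rounding up, n = 1399.

1399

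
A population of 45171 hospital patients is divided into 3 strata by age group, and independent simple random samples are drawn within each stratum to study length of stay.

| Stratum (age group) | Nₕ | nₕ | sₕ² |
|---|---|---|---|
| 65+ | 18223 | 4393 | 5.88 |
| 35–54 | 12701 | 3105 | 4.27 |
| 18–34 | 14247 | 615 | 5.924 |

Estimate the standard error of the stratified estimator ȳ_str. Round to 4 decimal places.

Var(ȳ_str) = Σₕ Wₕ²(1 − fₕ)sₕ²/nₕ with Wₕ = Nₕ/N, N = 45171.
65+: Wₕ = 0.40342255; term = 0.40342255²·(1 − 0.24106898)·5.88/4393 = 1.6532509 × 10^-4.
35–54: Wₕ = 0.28117598; term = 0.28117598²·(1 − 0.24446894)·4.27/3105 = 8.2143843 × 10^-5.
18–34: Wₕ = 0.31540147; term = 0.31540147²·(1 − 0.04316698)·5.924/615 = 9.1686105 × 10^-4.
Sum = 0.00116433.
SE = √(0.00116433) = 0.0341.

0.0341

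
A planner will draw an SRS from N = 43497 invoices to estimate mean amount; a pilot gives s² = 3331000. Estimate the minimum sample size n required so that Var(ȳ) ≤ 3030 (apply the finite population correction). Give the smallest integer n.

Without fpc, n₀ = s²/D = 3331000/3030 = 1099.3399.
With fpc, (1 − n/N)·s²/n ≤ D requires n ≥ n₀/(1 + n₀/N) = 1099.3399/(1 + 1099.3399/43497) = 1072.2402.
Rounding up, n = 1073.

1073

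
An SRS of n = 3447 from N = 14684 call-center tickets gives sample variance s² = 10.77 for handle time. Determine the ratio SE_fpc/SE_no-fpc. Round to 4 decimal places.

f = n/N = 3447/14684 = 0.23474530.
SE_no-fpc = √(s²/n) = 0.055896834; SE_fpc = √((1−f)s²/n) = 0.0488979.
Ratio = √(1−f) = 0.87478837.

0.8748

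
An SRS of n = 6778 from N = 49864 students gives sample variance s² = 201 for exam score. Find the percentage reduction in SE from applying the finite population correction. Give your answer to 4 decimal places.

7.0446

f = n/N = 6778/49864 = 0.13592973.
SE_no-fpc = √(s²/n) = 0.17220559; SE_fpc = √((1−f)s²/n) = 0.16007436.
Ratio = √(1−f) = 0.92955380. Reduction = 100·(1 − 0.92955380) = 7.0446%.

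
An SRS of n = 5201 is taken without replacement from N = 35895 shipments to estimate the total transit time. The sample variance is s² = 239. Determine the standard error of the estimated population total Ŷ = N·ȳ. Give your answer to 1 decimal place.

7115.4

Var(Ŷ) = N²·Var(ȳ) = N²·(1 − n/N)·s²/n.
f = 5201/35895 = 0.14489483; Var(ȳ) = 0.85510517·239/5201 = 0.039294392.
Var(Ŷ) = 35895² · 0.039294392 = 5.06289 × 10^7.
SE(Ŷ) = √(5.06289 × 10^7) = 7115.4.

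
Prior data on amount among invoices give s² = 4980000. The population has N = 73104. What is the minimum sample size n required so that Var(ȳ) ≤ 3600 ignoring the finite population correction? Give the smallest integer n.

1384

Without fpc, n₀ = s²/D = 4980000/3600 = 1383.3333.
Rounding up, n = 1384.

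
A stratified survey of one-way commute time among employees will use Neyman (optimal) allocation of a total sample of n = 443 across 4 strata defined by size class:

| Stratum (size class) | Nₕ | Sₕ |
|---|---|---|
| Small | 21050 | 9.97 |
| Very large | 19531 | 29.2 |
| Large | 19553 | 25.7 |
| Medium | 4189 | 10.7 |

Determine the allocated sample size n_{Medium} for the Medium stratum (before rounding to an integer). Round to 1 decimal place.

15.0

Neyman allocation: nₕ = n·NₕSₕ / Σⱼ NⱼSⱼ.
Σ NⱼSⱼ = 21050·9.97 + 19531·29.2 + 19553·25.7 + 4189·10.7 = 1.3275081 × 10^6.
n_{Medium} = 443·4189·10.7 / (1.3275081 × 10^6) = 15.0.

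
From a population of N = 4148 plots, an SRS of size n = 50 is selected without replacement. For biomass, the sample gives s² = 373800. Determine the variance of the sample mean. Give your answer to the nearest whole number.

Under SRS without replacement, Var(ȳ) = (1 − f)·s²/n with f = n/N = 50/4148 = 0.01205400.
Var(ȳ) = (1 − 0.01205400)·373800/50 = 0.98794600·7476 = 7385.8843.

7386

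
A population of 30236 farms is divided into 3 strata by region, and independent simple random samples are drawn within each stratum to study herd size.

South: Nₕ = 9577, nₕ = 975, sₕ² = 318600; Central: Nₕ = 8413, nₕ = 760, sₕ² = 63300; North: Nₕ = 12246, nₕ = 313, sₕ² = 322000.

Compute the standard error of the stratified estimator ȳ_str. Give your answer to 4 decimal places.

Var(ȳ_str) = Σₕ Wₕ²(1 − fₕ)sₕ²/nₕ with Wₕ = Nₕ/N, N = 30236.
South: Wₕ = 0.31674163; term = 0.31674163²·(1 − 0.10180641)·318600/975 = 29.445668.
Central: Wₕ = 0.27824448; term = 0.27824448²·(1 − 0.09033638)·63300/760 = 5.8657567.
North: Wₕ = 0.40501389; term = 0.40501389²·(1 − 0.02555937)·322000/313 = 164.43973.
Sum = 199.75115.
SE = √(199.75115) = 14.1333.

14.1333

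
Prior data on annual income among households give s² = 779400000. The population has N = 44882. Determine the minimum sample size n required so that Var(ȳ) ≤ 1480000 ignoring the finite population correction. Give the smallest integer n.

527

Without fpc, n₀ = s²/D = 779400000/1480000 = 526.6216.
Rounding up, n = 527.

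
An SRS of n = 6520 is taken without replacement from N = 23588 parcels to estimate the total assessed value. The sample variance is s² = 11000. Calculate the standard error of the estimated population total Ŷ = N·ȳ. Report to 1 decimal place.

26062.1

Var(Ŷ) = N²·Var(ȳ) = N²·(1 − n/N)·s²/n.
f = 6520/23588 = 0.27641173; Var(ȳ) = 0.72358827·11000/6520 = 1.2207777.
Var(Ŷ) = 23588² · 1.2207777 = 6.7923308 × 10^8.
SE(Ŷ) = √(6.7923308 × 10^8) = 26062.1.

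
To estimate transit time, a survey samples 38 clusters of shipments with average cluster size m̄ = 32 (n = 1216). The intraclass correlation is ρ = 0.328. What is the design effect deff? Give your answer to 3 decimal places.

deff = 1 + (32 − 1)·0.328 = 1 + 10.168 = 11.168.

11.168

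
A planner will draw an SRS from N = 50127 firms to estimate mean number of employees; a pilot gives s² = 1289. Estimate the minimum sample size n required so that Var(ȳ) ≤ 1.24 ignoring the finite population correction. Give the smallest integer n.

1040

Without fpc, n₀ = s²/D = 1289/1.24 = 1039.5161.
Rounding up, n = 1040.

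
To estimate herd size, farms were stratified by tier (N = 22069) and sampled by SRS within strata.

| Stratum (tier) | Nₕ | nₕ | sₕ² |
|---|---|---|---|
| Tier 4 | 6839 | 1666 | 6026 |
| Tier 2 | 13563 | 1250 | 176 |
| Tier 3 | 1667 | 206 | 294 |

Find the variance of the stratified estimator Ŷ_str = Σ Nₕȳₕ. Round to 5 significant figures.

1.5495 × 10^8

Var(Ŷ_str) = Σₕ Nₕ²(1 − fₕ)sₕ²/nₕ.
Tier 4: 6839²·(1 − 1666/6839)·6026/1666 = 1.2796441 × 10^8.
Tier 2: 13563²·(1 − 1250/13563)·176/1250 = 2.3513772 × 10^7.
Tier 3: 1667²·(1 − 206/1667)·294/206 = 3.4758892 × 10^6.
Sum = 1.5495407 × 10^8.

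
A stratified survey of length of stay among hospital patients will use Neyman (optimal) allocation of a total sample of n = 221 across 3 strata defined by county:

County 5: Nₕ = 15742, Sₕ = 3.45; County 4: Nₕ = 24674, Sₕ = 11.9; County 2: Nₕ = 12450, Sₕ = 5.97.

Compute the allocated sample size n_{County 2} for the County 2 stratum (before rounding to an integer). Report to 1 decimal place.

38.9

Neyman allocation: nₕ = n·NₕSₕ / Σⱼ NⱼSⱼ.
Σ NⱼSⱼ = 15742·3.45 + 24674·11.9 + 12450·5.97 = 422257.
n_{County 2} = 221·12450·5.97 / 422257 = 38.9.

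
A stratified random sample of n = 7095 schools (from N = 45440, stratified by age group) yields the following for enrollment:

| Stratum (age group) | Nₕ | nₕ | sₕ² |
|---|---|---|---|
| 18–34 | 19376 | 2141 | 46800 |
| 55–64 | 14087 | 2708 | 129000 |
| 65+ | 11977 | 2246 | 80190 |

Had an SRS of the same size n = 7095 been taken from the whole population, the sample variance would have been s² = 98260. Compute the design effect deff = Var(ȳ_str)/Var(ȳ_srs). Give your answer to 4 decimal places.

Var(ȳ_str) = Σ Wₕ²(1−fₕ)sₕ²/nₕ with Wₕ = Nₕ/45440:
  18–34: (19376/45440)²·(1−2141/19376)·46800/2141 = 3.5353137
  55–64: (14087/45440)²·(1−2708/14087)·129000/2708 = 3.6981712
  65+: (11977/45440)²·(1−2246/11977)·80190/2246 = 2.0152983
  → Var(ȳ_str) = 9.2487832.
Var(ȳ_srs) = (1 − 7095/45440)·98260/7095 = 11.686778.
deff = 9.2487832 / 11.686778 = 0.7914.

0.7914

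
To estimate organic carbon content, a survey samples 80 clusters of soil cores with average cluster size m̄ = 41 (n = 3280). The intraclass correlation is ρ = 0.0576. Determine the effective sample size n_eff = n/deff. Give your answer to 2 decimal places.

992.74

deff = 1 + (41 − 1)·0.0576 = 1 + 2.304 = 3.304.
n_eff = 3280 / 3.304 = 992.74.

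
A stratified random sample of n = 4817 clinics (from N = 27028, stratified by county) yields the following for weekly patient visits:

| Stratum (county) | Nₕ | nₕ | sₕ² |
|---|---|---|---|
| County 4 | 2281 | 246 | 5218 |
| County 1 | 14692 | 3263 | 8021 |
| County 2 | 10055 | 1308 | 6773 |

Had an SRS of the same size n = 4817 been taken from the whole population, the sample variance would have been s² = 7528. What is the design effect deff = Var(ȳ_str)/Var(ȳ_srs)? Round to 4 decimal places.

1.0303

Var(ȳ_str) = Σ Wₕ²(1−fₕ)sₕ²/nₕ with Wₕ = Nₕ/27028:
  County 4: (2281/27028)²·(1−246/2281)·5218/246 = 0.13478167
  County 1: (14692/27028)²·(1−3263/14692)·8021/3263 = 0.56503165
  County 2: (10055/27028)²·(1−1308/10055)·6773/1308 = 0.62342859
  → Var(ȳ_str) = 1.3232419.
Var(ȳ_srs) = (1 − 4817/27028)·7528/4817 = 1.2842724.
deff = 1.3232419 / 1.2842724 = 1.0303.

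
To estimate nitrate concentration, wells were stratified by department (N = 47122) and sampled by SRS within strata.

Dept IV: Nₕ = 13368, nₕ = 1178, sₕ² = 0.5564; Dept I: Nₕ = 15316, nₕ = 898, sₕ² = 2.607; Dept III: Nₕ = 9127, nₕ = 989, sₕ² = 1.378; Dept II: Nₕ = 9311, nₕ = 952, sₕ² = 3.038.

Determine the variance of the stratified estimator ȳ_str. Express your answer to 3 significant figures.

Var(ȳ_str) = Σₕ Wₕ²(1 − fₕ)sₕ²/nₕ with Wₕ = Nₕ/N, N = 47122.
Dept IV: Wₕ = 0.28368915; term = 0.28368915²·(1 − 0.08812089)·0.5564/1178 = 3.4662872 × 10^-5.
Dept I: Wₕ = 0.32502865; term = 0.32502865²·(1 − 0.05863150)·2.607/898 = 2.8871387 × 10^-4.
Dept III: Wₕ = 0.19368872; term = 0.19368872²·(1 − 0.10835981)·1.378/989 = 4.6607009 × 10^-5.
Dept II: Wₕ = 0.19759348; term = 0.19759348²·(1 − 0.10224466)·3.038/952 = 1.1185465 × 10^-4.
Sum = 4.818384 × 10^-4.

4.82 × 10^-4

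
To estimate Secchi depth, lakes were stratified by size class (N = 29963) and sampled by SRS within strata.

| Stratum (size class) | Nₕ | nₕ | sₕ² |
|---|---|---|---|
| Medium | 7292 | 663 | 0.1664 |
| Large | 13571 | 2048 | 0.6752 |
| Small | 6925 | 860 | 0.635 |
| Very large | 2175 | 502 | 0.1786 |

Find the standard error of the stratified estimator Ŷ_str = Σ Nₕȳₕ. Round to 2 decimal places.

Var(Ŷ_str) = Σₕ Nₕ²(1 − fₕ)sₕ²/nₕ.
Medium: 7292²·(1 − 663/7292)·0.1664/663 = 12132.058.
Large: 13571²·(1 − 2048/13571)·0.6752/2048 = 51556.081.
Small: 6925²·(1 − 860/6925)·0.635/860 = 31011.72.
Very large: 2175²·(1 − 502/2175)·0.1786/502 = 1294.5921.
Sum = 95994.451.
SE = √(95994.451) = 309.83.

309.83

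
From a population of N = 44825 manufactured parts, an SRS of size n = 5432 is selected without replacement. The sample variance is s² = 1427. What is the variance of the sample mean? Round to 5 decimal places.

Under SRS without replacement, Var(ȳ) = (1 − f)·s²/n with f = n/N = 5432/44825 = 0.12118238.
Var(ȳ) = (1 − 0.12118238)·1427/5432 = 0.87881762·0.2627025 = 0.23086759.

0.23087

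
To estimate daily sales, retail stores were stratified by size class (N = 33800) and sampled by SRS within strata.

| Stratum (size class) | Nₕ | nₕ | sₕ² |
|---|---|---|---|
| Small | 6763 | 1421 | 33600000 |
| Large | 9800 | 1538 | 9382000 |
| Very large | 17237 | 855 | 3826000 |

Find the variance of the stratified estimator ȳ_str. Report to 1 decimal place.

Var(ȳ_str) = Σₕ Wₕ²(1 − fₕ)sₕ²/nₕ with Wₕ = Nₕ/N, N = 33800.
Small: Wₕ = 0.20008876; term = 0.20008876²·(1 − 0.21011385)·33600000/1421 = 747.74767.
Large: Wₕ = 0.28994083; term = 0.28994083²·(1 − 0.15693878)·9382000/1538 = 432.33158.
Very large: Wₕ = 0.50997041; term = 0.50997041²·(1 − 0.04960260)·3826000/855 = 1106.0482.
Sum = 2286.1275.

2286.1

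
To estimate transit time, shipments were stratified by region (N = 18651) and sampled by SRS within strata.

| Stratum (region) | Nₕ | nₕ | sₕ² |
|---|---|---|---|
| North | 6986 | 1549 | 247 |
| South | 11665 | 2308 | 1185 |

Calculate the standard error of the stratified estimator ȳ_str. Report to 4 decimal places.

Var(ȳ_str) = Σₕ Wₕ²(1 − fₕ)sₕ²/nₕ with Wₕ = Nₕ/N, N = 18651.
North: Wₕ = 0.37456437; term = 0.37456437²·(1 − 0.22172917)·247/1549 = 0.01741122.
South: Wₕ = 0.62543563; term = 0.62543563²·(1 − 0.19785684)·1185/2308 = 0.16110153.
Sum = 0.17851275.
SE = √(0.17851275) = 0.4225.

0.4225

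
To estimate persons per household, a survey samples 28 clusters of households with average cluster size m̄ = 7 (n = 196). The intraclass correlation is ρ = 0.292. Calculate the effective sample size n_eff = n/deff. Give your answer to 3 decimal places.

deff = 1 + (7 − 1)·0.292 = 1 + 1.752 = 2.752.
n_eff = 196 / 2.752 = 71.221.

71.221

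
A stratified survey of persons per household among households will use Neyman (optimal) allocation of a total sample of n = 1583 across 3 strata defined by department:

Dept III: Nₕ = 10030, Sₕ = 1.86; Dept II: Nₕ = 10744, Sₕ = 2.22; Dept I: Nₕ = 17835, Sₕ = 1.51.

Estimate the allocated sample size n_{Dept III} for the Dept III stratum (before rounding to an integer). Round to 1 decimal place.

425.3

Neyman allocation: nₕ = n·NₕSₕ / Σⱼ NⱼSⱼ.
Σ NⱼSⱼ = 10030·1.86 + 10744·2.22 + 17835·1.51 = 69438.33.
n_{Dept III} = 1583·10030·1.86 / 69438.33 = 425.3.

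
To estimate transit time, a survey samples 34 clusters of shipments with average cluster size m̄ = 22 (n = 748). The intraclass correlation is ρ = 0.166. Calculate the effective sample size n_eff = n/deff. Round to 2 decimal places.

deff = 1 + (22 − 1)·0.166 = 1 + 3.486 = 4.486.
n_eff = 748 / 4.486 = 166.74.

166.74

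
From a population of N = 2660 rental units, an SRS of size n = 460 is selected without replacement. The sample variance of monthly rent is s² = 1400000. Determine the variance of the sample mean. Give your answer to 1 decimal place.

2517.2

Under SRS without replacement, Var(ȳ) = (1 − f)·s²/n with f = n/N = 460/2660 = 0.17293233.
Var(ȳ) = (1 − 0.17293233)·1400000/460 = 0.82706767·3043.4783 = 2517.1625.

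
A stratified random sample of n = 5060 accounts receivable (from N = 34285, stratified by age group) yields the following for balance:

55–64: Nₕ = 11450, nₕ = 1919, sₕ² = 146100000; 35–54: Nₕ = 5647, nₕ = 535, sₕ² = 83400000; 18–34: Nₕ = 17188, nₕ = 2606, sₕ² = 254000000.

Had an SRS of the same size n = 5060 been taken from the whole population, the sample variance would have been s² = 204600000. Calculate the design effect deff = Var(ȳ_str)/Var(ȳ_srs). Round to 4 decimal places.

0.9191

Var(ȳ_str) = Σ Wₕ²(1−fₕ)sₕ²/nₕ with Wₕ = Nₕ/34285:
  55–64: (11450/34285)²·(1−1919/11450)·146100000/1919 = 7068.2335
  35–54: (5647/34285)²·(1−535/5647)·83400000/535 = 3828.3584
  18–34: (17188/34285)²·(1−2606/17188)·254000000/2606 = 20782.292
  → Var(ȳ_str) = 31678.884.
Var(ȳ_srs) = (1 − 5060/34285)·204600000/5060 = 34467.158.
deff = 31678.884 / 34467.158 = 0.9191.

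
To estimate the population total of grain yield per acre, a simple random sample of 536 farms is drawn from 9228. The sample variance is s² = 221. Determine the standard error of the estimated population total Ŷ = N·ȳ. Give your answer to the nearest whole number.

Var(Ŷ) = N²·Var(ȳ) = N²·(1 − n/N)·s²/n.
f = 536/9228 = 0.05808409; Var(ȳ) = 0.94191591·221/536 = 0.38836458.
Var(Ŷ) = 9228² · 0.38836458 = 3.3071568 × 10^7.
SE(Ŷ) = √(3.3071568 × 10^7) = 5751.

5751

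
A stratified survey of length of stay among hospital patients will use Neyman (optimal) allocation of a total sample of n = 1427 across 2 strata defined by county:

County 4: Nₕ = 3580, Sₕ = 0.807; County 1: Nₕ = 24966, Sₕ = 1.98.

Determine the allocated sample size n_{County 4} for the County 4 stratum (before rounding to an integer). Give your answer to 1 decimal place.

Neyman allocation: nₕ = n·NₕSₕ / Σⱼ NⱼSⱼ.
Σ NⱼSⱼ = 3580·0.807 + 24966·1.98 = 52321.74.
n_{County 4} = 1427·3580·0.807 / 52321.74 = 78.8.

78.8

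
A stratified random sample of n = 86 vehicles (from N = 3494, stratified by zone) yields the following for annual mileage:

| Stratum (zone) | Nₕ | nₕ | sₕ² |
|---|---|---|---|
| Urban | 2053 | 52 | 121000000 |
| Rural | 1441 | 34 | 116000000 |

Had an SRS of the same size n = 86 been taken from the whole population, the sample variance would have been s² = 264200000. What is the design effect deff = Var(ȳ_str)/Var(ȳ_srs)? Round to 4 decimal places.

Var(ȳ_str) = Σ Wₕ²(1−fₕ)sₕ²/nₕ with Wₕ = Nₕ/3494:
  Urban: (2053/3494)²·(1−52/2053)·121000000/52 = 783018.93
  Rural: (1441/3494)²·(1−34/1441)·116000000/34 = 566619.28
  → Var(ȳ_str) = 1.3496382 × 10^6.
Var(ȳ_srs) = (1 − 86/3494)·264200000/86 = 2.9964777 × 10^6.
deff = (1.3496382 × 10^6) / (2.9964777 × 10^6) = 0.4504.

0.4504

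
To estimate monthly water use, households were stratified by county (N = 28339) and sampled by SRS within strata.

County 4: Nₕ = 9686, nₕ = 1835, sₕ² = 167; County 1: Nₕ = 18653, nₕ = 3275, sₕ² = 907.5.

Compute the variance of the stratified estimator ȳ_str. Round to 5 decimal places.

0.10759

Var(ȳ_str) = Σₕ Wₕ²(1 − fₕ)sₕ²/nₕ with Wₕ = Nₕ/N, N = 28339.
County 4: Wₕ = 0.34179047; term = 0.34179047²·(1 − 0.18944869)·167/1835 = 0.0086174903.
County 1: Wₕ = 0.65820953; term = 0.65820953²·(1 − 0.17557497)·907.5/3275 = 0.098972567.
Sum = 0.10759006.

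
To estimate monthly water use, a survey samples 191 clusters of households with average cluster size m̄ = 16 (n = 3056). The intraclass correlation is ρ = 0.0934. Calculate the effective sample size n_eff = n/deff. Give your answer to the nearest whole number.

1273

deff = 1 + (16 − 1)·0.0934 = 1 + 1.401 = 2.401.
n_eff = 3056 / 2.401 = 1273.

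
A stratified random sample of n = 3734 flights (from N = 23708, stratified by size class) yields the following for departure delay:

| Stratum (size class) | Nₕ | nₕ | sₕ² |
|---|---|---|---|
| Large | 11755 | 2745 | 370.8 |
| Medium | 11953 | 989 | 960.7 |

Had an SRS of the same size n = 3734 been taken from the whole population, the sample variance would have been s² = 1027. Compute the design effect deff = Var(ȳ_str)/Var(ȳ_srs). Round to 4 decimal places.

Var(ȳ_str) = Σ Wₕ²(1−fₕ)sₕ²/nₕ with Wₕ = Nₕ/23708:
  Large: (11755/23708)²·(1−2745/11755)·370.8/2745 = 0.025453937
  Medium: (11953/23708)²·(1−989/11953)·960.7/989 = 0.22648926
  → Var(ȳ_str) = 0.2519432.
Var(ȳ_srs) = (1 − 3734/23708)·1027/3734 = 0.23172146.
deff = 0.2519432 / 0.23172146 = 1.0873.

1.0873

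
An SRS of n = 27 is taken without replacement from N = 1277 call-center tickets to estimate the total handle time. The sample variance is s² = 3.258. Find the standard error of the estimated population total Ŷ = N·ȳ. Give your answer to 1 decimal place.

Var(Ŷ) = N²·Var(ȳ) = N²·(1 − n/N)·s²/n.
f = 27/1277 = 0.02114330; Var(ȳ) = 0.97885670·3.258/27 = 0.11811537.
Var(Ŷ) = 1277² · 0.11811537 = 192614.16.
SE(Ŷ) = √(192614.16) = 438.9.

438.9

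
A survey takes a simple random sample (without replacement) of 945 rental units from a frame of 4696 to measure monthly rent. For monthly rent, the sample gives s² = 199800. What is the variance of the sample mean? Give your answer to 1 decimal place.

Under SRS without replacement, Var(ȳ) = (1 − f)·s²/n with f = n/N = 945/4696 = 0.20123509.
Var(ȳ) = (1 − 0.20123509)·199800/945 = 0.79876491·211.42857 = 168.88172.

168.9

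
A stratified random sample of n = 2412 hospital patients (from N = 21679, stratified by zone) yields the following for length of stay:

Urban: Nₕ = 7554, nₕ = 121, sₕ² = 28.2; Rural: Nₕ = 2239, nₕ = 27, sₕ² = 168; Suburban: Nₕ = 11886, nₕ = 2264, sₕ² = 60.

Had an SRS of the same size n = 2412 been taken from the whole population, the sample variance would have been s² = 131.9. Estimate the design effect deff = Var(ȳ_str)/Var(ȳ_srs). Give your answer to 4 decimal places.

2.0548

Var(ȳ_str) = Σ Wₕ²(1−fₕ)sₕ²/nₕ with Wₕ = Nₕ/21679:
  Urban: (7554/21679)²·(1−121/7554)·28.2/121 = 0.027843662
  Rural: (2239/21679)²·(1−27/2239)·168/27 = 0.06557016
  Suburban: (11886/21679)²·(1−2264/11886)·60/2264 = 0.0064490748
  → Var(ȳ_str) = 0.099862897.
Var(ȳ_srs) = (1 − 2412/21679)·131.9/2412 = 0.04860068.
deff = 0.099862897 / 0.04860068 = 2.0548.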